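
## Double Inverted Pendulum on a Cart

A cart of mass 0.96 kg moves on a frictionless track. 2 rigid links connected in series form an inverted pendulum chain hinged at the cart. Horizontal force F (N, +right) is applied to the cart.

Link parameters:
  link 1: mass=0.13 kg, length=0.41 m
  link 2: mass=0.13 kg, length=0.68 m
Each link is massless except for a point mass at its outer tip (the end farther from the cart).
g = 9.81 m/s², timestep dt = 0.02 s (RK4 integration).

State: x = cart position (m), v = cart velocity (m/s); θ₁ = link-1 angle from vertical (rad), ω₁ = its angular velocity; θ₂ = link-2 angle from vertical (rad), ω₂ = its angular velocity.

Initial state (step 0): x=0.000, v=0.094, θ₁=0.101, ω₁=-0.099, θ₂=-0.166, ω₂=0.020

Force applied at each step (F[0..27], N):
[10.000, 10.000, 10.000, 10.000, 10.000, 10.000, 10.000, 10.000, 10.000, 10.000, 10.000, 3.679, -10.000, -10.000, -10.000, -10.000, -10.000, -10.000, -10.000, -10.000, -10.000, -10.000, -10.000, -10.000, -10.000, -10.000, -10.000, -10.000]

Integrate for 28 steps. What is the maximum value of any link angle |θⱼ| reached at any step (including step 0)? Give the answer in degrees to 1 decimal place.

Answer: 155.3°

Derivation:
apply F[0]=+10.000 → step 1: x=0.004, v=0.297, θ₁=0.096, ω₁=-0.420, θ₂=-0.167, ω₂=-0.135
apply F[1]=+10.000 → step 2: x=0.012, v=0.500, θ₁=0.084, ω₁=-0.752, θ₂=-0.171, ω₂=-0.284
apply F[2]=+10.000 → step 3: x=0.024, v=0.705, θ₁=0.066, ω₁=-1.102, θ₂=-0.178, ω₂=-0.423
apply F[3]=+10.000 → step 4: x=0.040, v=0.911, θ₁=0.040, ω₁=-1.477, θ₂=-0.188, ω₂=-0.549
apply F[4]=+10.000 → step 5: x=0.060, v=1.118, θ₁=0.006, ω₁=-1.886, θ₂=-0.200, ω₂=-0.655
apply F[5]=+10.000 → step 6: x=0.085, v=1.327, θ₁=-0.036, ω₁=-2.336, θ₂=-0.214, ω₂=-0.739
apply F[6]=+10.000 → step 7: x=0.113, v=1.537, θ₁=-0.087, ω₁=-2.831, θ₂=-0.230, ω₂=-0.796
apply F[7]=+10.000 → step 8: x=0.146, v=1.748, θ₁=-0.149, ω₁=-3.375, θ₂=-0.246, ω₂=-0.827
apply F[8]=+10.000 → step 9: x=0.183, v=1.958, θ₁=-0.223, ω₁=-3.960, θ₂=-0.263, ω₂=-0.835
apply F[9]=+10.000 → step 10: x=0.225, v=2.165, θ₁=-0.308, ω₁=-4.571, θ₂=-0.279, ω₂=-0.836
apply F[10]=+10.000 → step 11: x=0.270, v=2.365, θ₁=-0.406, ω₁=-5.179, θ₂=-0.296, ω₂=-0.855
apply F[11]=+3.679 → step 12: x=0.318, v=2.431, θ₁=-0.512, ω₁=-5.499, θ₂=-0.314, ω₂=-0.896
apply F[12]=-10.000 → step 13: x=0.364, v=2.227, θ₁=-0.621, ω₁=-5.349, θ₂=-0.331, ω₂=-0.876
apply F[13]=-10.000 → step 14: x=0.407, v=2.025, θ₁=-0.727, ω₁=-5.288, θ₂=-0.348, ω₂=-0.838
apply F[14]=-10.000 → step 15: x=0.445, v=1.824, θ₁=-0.833, ω₁=-5.309, θ₂=-0.365, ω₂=-0.790
apply F[15]=-10.000 → step 16: x=0.480, v=1.623, θ₁=-0.940, ω₁=-5.399, θ₂=-0.380, ω₂=-0.742
apply F[16]=-10.000 → step 17: x=0.510, v=1.420, θ₁=-1.049, ω₁=-5.550, θ₂=-0.395, ω₂=-0.705
apply F[17]=-10.000 → step 18: x=0.537, v=1.213, θ₁=-1.162, ω₁=-5.753, θ₂=-0.408, ω₂=-0.693
apply F[18]=-10.000 → step 19: x=0.559, v=1.001, θ₁=-1.280, ω₁=-6.004, θ₂=-0.423, ω₂=-0.721
apply F[19]=-10.000 → step 20: x=0.577, v=0.784, θ₁=-1.403, ω₁=-6.301, θ₂=-0.438, ω₂=-0.801
apply F[20]=-10.000 → step 21: x=0.590, v=0.559, θ₁=-1.532, ω₁=-6.645, θ₂=-0.455, ω₂=-0.950
apply F[21]=-10.000 → step 22: x=0.599, v=0.327, θ₁=-1.669, ω₁=-7.041, θ₂=-0.476, ω₂=-1.185
apply F[22]=-10.000 → step 23: x=0.603, v=0.086, θ₁=-1.814, ω₁=-7.495, θ₂=-0.503, ω₂=-1.526
apply F[23]=-10.000 → step 24: x=0.602, v=-0.164, θ₁=-1.969, ω₁=-8.014, θ₂=-0.538, ω₂=-1.998
apply F[24]=-10.000 → step 25: x=0.597, v=-0.424, θ₁=-2.135, ω₁=-8.603, θ₂=-0.584, ω₂=-2.628
apply F[25]=-10.000 → step 26: x=0.585, v=-0.692, θ₁=-2.313, ω₁=-9.255, θ₂=-0.645, ω₂=-3.447
apply F[26]=-10.000 → step 27: x=0.569, v=-0.964, θ₁=-2.505, ω₁=-9.946, θ₂=-0.723, ω₂=-4.480
apply F[27]=-10.000 → step 28: x=0.547, v=-1.233, θ₁=-2.711, ω₁=-10.609, θ₂=-0.825, ω₂=-5.733
Max |angle| over trajectory = 2.711 rad = 155.3°.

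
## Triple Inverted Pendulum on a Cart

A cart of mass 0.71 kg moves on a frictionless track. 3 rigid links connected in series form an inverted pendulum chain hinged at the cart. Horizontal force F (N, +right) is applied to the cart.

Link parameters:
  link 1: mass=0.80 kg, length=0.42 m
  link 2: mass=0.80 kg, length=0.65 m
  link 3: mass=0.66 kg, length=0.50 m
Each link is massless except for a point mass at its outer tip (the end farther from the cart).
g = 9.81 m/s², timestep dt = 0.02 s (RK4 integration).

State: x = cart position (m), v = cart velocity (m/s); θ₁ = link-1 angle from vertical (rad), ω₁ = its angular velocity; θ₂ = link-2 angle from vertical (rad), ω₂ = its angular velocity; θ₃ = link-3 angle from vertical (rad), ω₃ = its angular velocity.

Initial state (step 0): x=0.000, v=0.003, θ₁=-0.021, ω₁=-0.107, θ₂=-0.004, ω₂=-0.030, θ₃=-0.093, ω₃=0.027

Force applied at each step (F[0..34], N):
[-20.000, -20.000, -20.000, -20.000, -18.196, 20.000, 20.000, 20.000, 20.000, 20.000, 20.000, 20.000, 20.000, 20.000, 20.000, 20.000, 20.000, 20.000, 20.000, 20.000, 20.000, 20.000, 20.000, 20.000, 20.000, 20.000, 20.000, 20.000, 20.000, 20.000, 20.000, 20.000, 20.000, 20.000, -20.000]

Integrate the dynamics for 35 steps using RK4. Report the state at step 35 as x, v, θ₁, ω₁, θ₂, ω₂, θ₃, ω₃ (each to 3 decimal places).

apply F[0]=-20.000 → step 1: x=-0.005, v=-0.549, θ₁=-0.010, ω₁=1.187, θ₂=-0.004, ω₂=0.005, θ₃=-0.093, ω₃=-0.038
apply F[1]=-20.000 → step 2: x=-0.022, v=-1.115, θ₁=0.027, ω₁=2.543, θ₂=-0.004, ω₂=0.017, θ₃=-0.094, ω₃=-0.091
apply F[2]=-20.000 → step 3: x=-0.050, v=-1.689, θ₁=0.092, ω₁=3.951, θ₂=-0.004, ω₂=0.008, θ₃=-0.097, ω₃=-0.115
apply F[3]=-20.000 → step 4: x=-0.089, v=-2.226, θ₁=0.184, ω₁=5.242, θ₂=-0.003, ω₂=0.040, θ₃=-0.099, ω₃=-0.096
apply F[4]=-18.196 → step 5: x=-0.138, v=-2.617, θ₁=0.298, ω₁=6.098, θ₂=-0.001, ω₂=0.188, θ₃=-0.100, ω₃=-0.042
apply F[5]=+20.000 → step 6: x=-0.185, v=-2.131, θ₁=0.411, ω₁=5.272, θ₂=0.002, ω₂=0.091, θ₃=-0.101, ω₃=-0.065
apply F[6]=+20.000 → step 7: x=-0.224, v=-1.720, θ₁=0.511, ω₁=4.791, θ₂=0.002, ω₂=-0.104, θ₃=-0.103, ω₃=-0.102
apply F[7]=+20.000 → step 8: x=-0.254, v=-1.355, θ₁=0.604, ω₁=4.527, θ₂=-0.003, ω₂=-0.362, θ₃=-0.105, ω₃=-0.139
apply F[8]=+20.000 → step 9: x=-0.278, v=-1.013, θ₁=0.693, ω₁=4.399, θ₂=-0.013, ω₂=-0.656, θ₃=-0.108, ω₃=-0.172
apply F[9]=+20.000 → step 10: x=-0.295, v=-0.682, θ₁=0.781, ω₁=4.356, θ₂=-0.029, ω₂=-0.972, θ₃=-0.112, ω₃=-0.196
apply F[10]=+20.000 → step 11: x=-0.305, v=-0.354, θ₁=0.868, ω₁=4.364, θ₂=-0.052, ω₂=-1.300, θ₃=-0.116, ω₃=-0.212
apply F[11]=+20.000 → step 12: x=-0.309, v=-0.025, θ₁=0.956, ω₁=4.403, θ₂=-0.081, ω₂=-1.631, θ₃=-0.121, ω₃=-0.221
apply F[12]=+20.000 → step 13: x=-0.306, v=0.309, θ₁=1.044, ω₁=4.459, θ₂=-0.117, ω₂=-1.962, θ₃=-0.125, ω₃=-0.223
apply F[13]=+20.000 → step 14: x=-0.297, v=0.648, θ₁=1.134, ω₁=4.524, θ₂=-0.160, ω₂=-2.288, θ₃=-0.129, ω₃=-0.223
apply F[14]=+20.000 → step 15: x=-0.280, v=0.990, θ₁=1.225, ω₁=4.593, θ₂=-0.209, ω₂=-2.607, θ₃=-0.134, ω₃=-0.225
apply F[15]=+20.000 → step 16: x=-0.257, v=1.334, θ₁=1.318, ω₁=4.665, θ₂=-0.264, ω₂=-2.915, θ₃=-0.138, ω₃=-0.237
apply F[16]=+20.000 → step 17: x=-0.227, v=1.678, θ₁=1.412, ω₁=4.742, θ₂=-0.325, ω₂=-3.210, θ₃=-0.143, ω₃=-0.264
apply F[17]=+20.000 → step 18: x=-0.190, v=2.019, θ₁=1.508, ω₁=4.830, θ₂=-0.392, ω₂=-3.489, θ₃=-0.149, ω₃=-0.317
apply F[18]=+20.000 → step 19: x=-0.146, v=2.355, θ₁=1.605, ω₁=4.938, θ₂=-0.465, ω₂=-3.744, θ₃=-0.156, ω₃=-0.404
apply F[19]=+20.000 → step 20: x=-0.096, v=2.684, θ₁=1.705, ω₁=5.086, θ₂=-0.542, ω₂=-3.967, θ₃=-0.166, ω₃=-0.535
apply F[20]=+20.000 → step 21: x=-0.039, v=3.010, θ₁=1.809, ω₁=5.304, θ₂=-0.623, ω₂=-4.146, θ₃=-0.178, ω₃=-0.715
apply F[21]=+20.000 → step 22: x=0.025, v=3.343, θ₁=1.918, ω₁=5.641, θ₂=-0.707, ω₂=-4.263, θ₃=-0.195, ω₃=-0.943
apply F[22]=+20.000 → step 23: x=0.095, v=3.705, θ₁=2.036, ω₁=6.169, θ₂=-0.793, ω₂=-4.302, θ₃=-0.216, ω₃=-1.205
apply F[23]=+20.000 → step 24: x=0.173, v=4.141, θ₁=2.167, ω₁=6.989, θ₂=-0.879, ω₂=-4.267, θ₃=-0.243, ω₃=-1.455
apply F[24]=+20.000 → step 25: x=0.262, v=4.722, θ₁=2.318, ω₁=8.217, θ₂=-0.964, ω₂=-4.221, θ₃=-0.274, ω₃=-1.612
apply F[25]=+20.000 → step 26: x=0.364, v=5.530, θ₁=2.499, ω₁=9.925, θ₂=-1.049, ω₂=-4.372, θ₃=-0.306, ω₃=-1.558
apply F[26]=+20.000 → step 27: x=0.484, v=6.568, θ₁=2.718, ω₁=11.987, θ₂=-1.143, ω₂=-5.148, θ₃=-0.334, ω₃=-1.231
apply F[27]=+20.000 → step 28: x=0.626, v=7.597, θ₁=2.978, ω₁=14.040, θ₂=-1.262, ω₂=-6.988, θ₃=-0.355, ω₃=-0.889
apply F[28]=+20.000 → step 29: x=0.785, v=8.180, θ₁=3.279, ω₁=16.001, θ₂=-1.429, ω₂=-9.925, θ₃=-0.375, ω₃=-1.301
apply F[29]=+20.000 → step 30: x=0.947, v=7.739, θ₁=3.619, ω₁=17.954, θ₂=-1.665, ω₂=-13.736, θ₃=-0.421, ω₃=-3.827
apply F[30]=+20.000 → step 31: x=1.082, v=5.483, θ₁=3.985, ω₁=17.987, θ₂=-1.974, ω₂=-16.683, θ₃=-0.554, ω₃=-10.063
apply F[31]=+20.000 → step 32: x=1.163, v=2.754, θ₁=4.310, ω₁=14.163, θ₂=-2.300, ω₂=-15.171, θ₃=-0.828, ω₃=-17.019
apply F[32]=+20.000 → step 33: x=1.203, v=1.455, θ₁=4.552, ω₁=10.297, θ₂=-2.564, ω₂=-11.033, θ₃=-1.213, ω₃=-20.976
apply F[33]=+20.000 → step 34: x=1.227, v=1.043, θ₁=4.729, ω₁=7.449, θ₂=-2.739, ω₂=-6.469, θ₃=-1.655, ω₃=-23.133
apply F[34]=-20.000 → step 35: x=1.242, v=0.471, θ₁=4.851, ω₁=4.673, θ₂=-2.833, ω₂=-3.018, θ₃=-2.134, ω₃=-24.756

Answer: x=1.242, v=0.471, θ₁=4.851, ω₁=4.673, θ₂=-2.833, ω₂=-3.018, θ₃=-2.134, ω₃=-24.756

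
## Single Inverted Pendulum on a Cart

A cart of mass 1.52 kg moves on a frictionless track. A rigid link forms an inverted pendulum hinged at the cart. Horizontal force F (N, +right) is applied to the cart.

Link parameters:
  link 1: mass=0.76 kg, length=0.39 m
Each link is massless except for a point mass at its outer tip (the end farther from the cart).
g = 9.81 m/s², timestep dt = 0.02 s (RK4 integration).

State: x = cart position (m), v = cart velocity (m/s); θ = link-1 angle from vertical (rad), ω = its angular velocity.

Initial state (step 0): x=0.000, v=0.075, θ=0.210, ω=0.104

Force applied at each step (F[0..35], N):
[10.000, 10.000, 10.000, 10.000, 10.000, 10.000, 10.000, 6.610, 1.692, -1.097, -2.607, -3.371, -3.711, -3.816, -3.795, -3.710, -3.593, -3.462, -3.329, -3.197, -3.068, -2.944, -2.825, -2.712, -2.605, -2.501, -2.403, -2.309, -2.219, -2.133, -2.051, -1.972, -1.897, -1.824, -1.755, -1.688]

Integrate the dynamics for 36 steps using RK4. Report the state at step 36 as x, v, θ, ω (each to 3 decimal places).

apply F[0]=+10.000 → step 1: x=0.003, v=0.184, θ=0.210, ω=-0.065
apply F[1]=+10.000 → step 2: x=0.007, v=0.293, θ=0.207, ω=-0.234
apply F[2]=+10.000 → step 3: x=0.014, v=0.403, θ=0.201, ω=-0.408
apply F[3]=+10.000 → step 4: x=0.024, v=0.514, θ=0.191, ω=-0.589
apply F[4]=+10.000 → step 5: x=0.035, v=0.627, θ=0.177, ω=-0.780
apply F[5]=+10.000 → step 6: x=0.049, v=0.741, θ=0.160, ω=-0.984
apply F[6]=+10.000 → step 7: x=0.065, v=0.857, θ=0.138, ω=-1.205
apply F[7]=+6.610 → step 8: x=0.082, v=0.932, θ=0.113, ω=-1.332
apply F[8]=+1.692 → step 9: x=0.101, v=0.946, θ=0.086, ω=-1.316
apply F[9]=-1.097 → step 10: x=0.120, v=0.924, θ=0.061, ω=-1.225
apply F[10]=-2.607 → step 11: x=0.138, v=0.886, θ=0.038, ω=-1.101
apply F[11]=-3.371 → step 12: x=0.155, v=0.839, θ=0.017, ω=-0.968
apply F[12]=-3.711 → step 13: x=0.172, v=0.789, θ=-0.001, ω=-0.837
apply F[13]=-3.816 → step 14: x=0.187, v=0.740, θ=-0.017, ω=-0.715
apply F[14]=-3.795 → step 15: x=0.201, v=0.692, θ=-0.030, ω=-0.605
apply F[15]=-3.710 → step 16: x=0.215, v=0.647, θ=-0.041, ω=-0.506
apply F[16]=-3.593 → step 17: x=0.227, v=0.604, θ=-0.050, ω=-0.420
apply F[17]=-3.462 → step 18: x=0.239, v=0.564, θ=-0.058, ω=-0.344
apply F[18]=-3.329 → step 19: x=0.250, v=0.526, θ=-0.064, ω=-0.278
apply F[19]=-3.197 → step 20: x=0.260, v=0.491, θ=-0.069, ω=-0.221
apply F[20]=-3.068 → step 21: x=0.269, v=0.457, θ=-0.073, ω=-0.171
apply F[21]=-2.944 → step 22: x=0.278, v=0.426, θ=-0.076, ω=-0.128
apply F[22]=-2.825 → step 23: x=0.286, v=0.396, θ=-0.078, ω=-0.092
apply F[23]=-2.712 → step 24: x=0.294, v=0.369, θ=-0.080, ω=-0.060
apply F[24]=-2.605 → step 25: x=0.301, v=0.342, θ=-0.081, ω=-0.033
apply F[25]=-2.501 → step 26: x=0.308, v=0.317, θ=-0.081, ω=-0.010
apply F[26]=-2.403 → step 27: x=0.314, v=0.294, θ=-0.081, ω=0.010
apply F[27]=-2.309 → step 28: x=0.319, v=0.271, θ=-0.081, ω=0.026
apply F[28]=-2.219 → step 29: x=0.325, v=0.250, θ=-0.080, ω=0.040
apply F[29]=-2.133 → step 30: x=0.329, v=0.230, θ=-0.079, ω=0.052
apply F[30]=-2.051 → step 31: x=0.334, v=0.210, θ=-0.078, ω=0.062
apply F[31]=-1.972 → step 32: x=0.338, v=0.192, θ=-0.077, ω=0.070
apply F[32]=-1.897 → step 33: x=0.342, v=0.175, θ=-0.075, ω=0.077
apply F[33]=-1.824 → step 34: x=0.345, v=0.158, θ=-0.074, ω=0.082
apply F[34]=-1.755 → step 35: x=0.348, v=0.142, θ=-0.072, ω=0.086
apply F[35]=-1.688 → step 36: x=0.351, v=0.127, θ=-0.070, ω=0.089

Answer: x=0.351, v=0.127, θ=-0.070, ω=0.089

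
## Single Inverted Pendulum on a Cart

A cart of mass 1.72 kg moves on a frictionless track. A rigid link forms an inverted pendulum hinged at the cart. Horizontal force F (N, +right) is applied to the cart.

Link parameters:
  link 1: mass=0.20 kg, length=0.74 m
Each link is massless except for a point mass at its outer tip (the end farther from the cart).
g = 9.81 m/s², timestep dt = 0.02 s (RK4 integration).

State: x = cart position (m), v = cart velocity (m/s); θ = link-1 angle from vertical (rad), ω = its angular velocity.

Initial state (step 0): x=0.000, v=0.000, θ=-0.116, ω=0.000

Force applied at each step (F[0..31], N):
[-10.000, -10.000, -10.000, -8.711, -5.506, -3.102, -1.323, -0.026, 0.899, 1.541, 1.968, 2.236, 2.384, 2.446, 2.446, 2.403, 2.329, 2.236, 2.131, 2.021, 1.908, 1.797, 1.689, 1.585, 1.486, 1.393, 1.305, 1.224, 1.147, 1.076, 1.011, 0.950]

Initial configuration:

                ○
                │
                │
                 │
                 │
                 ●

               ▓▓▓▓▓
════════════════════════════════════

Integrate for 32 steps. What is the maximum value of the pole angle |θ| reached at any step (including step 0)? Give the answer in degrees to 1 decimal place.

Answer: 6.6°

Derivation:
apply F[0]=-10.000 → step 1: x=-0.001, v=-0.113, θ=-0.115, ω=0.122
apply F[1]=-10.000 → step 2: x=-0.005, v=-0.227, θ=-0.111, ω=0.244
apply F[2]=-10.000 → step 3: x=-0.010, v=-0.341, θ=-0.105, ω=0.368
apply F[3]=-8.711 → step 4: x=-0.018, v=-0.440, θ=-0.097, ω=0.475
apply F[4]=-5.506 → step 5: x=-0.027, v=-0.502, θ=-0.086, ω=0.534
apply F[5]=-3.102 → step 6: x=-0.038, v=-0.536, θ=-0.076, ω=0.558
apply F[6]=-1.323 → step 7: x=-0.049, v=-0.550, θ=-0.064, ω=0.558
apply F[7]=-0.026 → step 8: x=-0.060, v=-0.549, θ=-0.053, ω=0.541
apply F[8]=+0.899 → step 9: x=-0.071, v=-0.537, θ=-0.043, ω=0.513
apply F[9]=+1.541 → step 10: x=-0.081, v=-0.518, θ=-0.033, ω=0.478
apply F[10]=+1.968 → step 11: x=-0.091, v=-0.495, θ=-0.024, ω=0.439
apply F[11]=+2.236 → step 12: x=-0.101, v=-0.468, θ=-0.015, ω=0.398
apply F[12]=+2.384 → step 13: x=-0.110, v=-0.440, θ=-0.008, ω=0.357
apply F[13]=+2.446 → step 14: x=-0.118, v=-0.412, θ=-0.001, ω=0.317
apply F[14]=+2.446 → step 15: x=-0.126, v=-0.383, θ=0.005, ω=0.279
apply F[15]=+2.403 → step 16: x=-0.134, v=-0.356, θ=0.010, ω=0.244
apply F[16]=+2.329 → step 17: x=-0.141, v=-0.329, θ=0.015, ω=0.211
apply F[17]=+2.236 → step 18: x=-0.147, v=-0.303, θ=0.018, ω=0.180
apply F[18]=+2.131 → step 19: x=-0.153, v=-0.279, θ=0.022, ω=0.153
apply F[19]=+2.021 → step 20: x=-0.158, v=-0.256, θ=0.025, ω=0.128
apply F[20]=+1.908 → step 21: x=-0.163, v=-0.234, θ=0.027, ω=0.106
apply F[21]=+1.797 → step 22: x=-0.168, v=-0.214, θ=0.029, ω=0.086
apply F[22]=+1.689 → step 23: x=-0.172, v=-0.195, θ=0.030, ω=0.068
apply F[23]=+1.585 → step 24: x=-0.175, v=-0.177, θ=0.032, ω=0.052
apply F[24]=+1.486 → step 25: x=-0.179, v=-0.161, θ=0.032, ω=0.038
apply F[25]=+1.393 → step 26: x=-0.182, v=-0.145, θ=0.033, ω=0.026
apply F[26]=+1.305 → step 27: x=-0.185, v=-0.131, θ=0.034, ω=0.016
apply F[27]=+1.224 → step 28: x=-0.187, v=-0.118, θ=0.034, ω=0.006
apply F[28]=+1.147 → step 29: x=-0.189, v=-0.105, θ=0.034, ω=-0.002
apply F[29]=+1.076 → step 30: x=-0.191, v=-0.093, θ=0.034, ω=-0.009
apply F[30]=+1.011 → step 31: x=-0.193, v=-0.082, θ=0.033, ω=-0.015
apply F[31]=+0.950 → step 32: x=-0.195, v=-0.072, θ=0.033, ω=-0.020
Max |angle| over trajectory = 0.116 rad = 6.6°.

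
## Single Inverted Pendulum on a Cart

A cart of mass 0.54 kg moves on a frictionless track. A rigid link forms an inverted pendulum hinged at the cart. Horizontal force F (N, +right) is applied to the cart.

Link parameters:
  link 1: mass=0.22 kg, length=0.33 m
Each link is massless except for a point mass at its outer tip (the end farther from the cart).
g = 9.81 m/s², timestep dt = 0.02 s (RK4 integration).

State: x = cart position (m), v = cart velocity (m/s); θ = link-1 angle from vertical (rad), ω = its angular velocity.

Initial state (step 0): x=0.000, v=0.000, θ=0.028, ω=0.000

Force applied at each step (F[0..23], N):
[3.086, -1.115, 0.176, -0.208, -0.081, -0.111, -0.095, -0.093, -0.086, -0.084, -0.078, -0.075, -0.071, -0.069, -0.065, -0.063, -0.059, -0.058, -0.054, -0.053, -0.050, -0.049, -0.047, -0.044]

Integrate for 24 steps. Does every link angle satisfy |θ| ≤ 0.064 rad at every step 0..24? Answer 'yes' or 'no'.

Answer: yes

Derivation:
apply F[0]=+3.086 → step 1: x=0.001, v=0.112, θ=0.025, ω=-0.324
apply F[1]=-1.115 → step 2: x=0.003, v=0.069, θ=0.020, ω=-0.180
apply F[2]=+0.176 → step 3: x=0.004, v=0.074, θ=0.016, ω=-0.185
apply F[3]=-0.208 → step 4: x=0.006, v=0.065, θ=0.013, ω=-0.150
apply F[4]=-0.081 → step 5: x=0.007, v=0.061, θ=0.010, ω=-0.131
apply F[5]=-0.111 → step 6: x=0.008, v=0.057, θ=0.008, ω=-0.111
apply F[6]=-0.095 → step 7: x=0.009, v=0.053, θ=0.005, ω=-0.095
apply F[7]=-0.093 → step 8: x=0.010, v=0.049, θ=0.004, ω=-0.081
apply F[8]=-0.086 → step 9: x=0.011, v=0.045, θ=0.002, ω=-0.069
apply F[9]=-0.084 → step 10: x=0.012, v=0.042, θ=0.001, ω=-0.058
apply F[10]=-0.078 → step 11: x=0.013, v=0.039, θ=-0.000, ω=-0.049
apply F[11]=-0.075 → step 12: x=0.014, v=0.036, θ=-0.001, ω=-0.041
apply F[12]=-0.071 → step 13: x=0.014, v=0.034, θ=-0.002, ω=-0.034
apply F[13]=-0.069 → step 14: x=0.015, v=0.032, θ=-0.002, ω=-0.028
apply F[14]=-0.065 → step 15: x=0.016, v=0.029, θ=-0.003, ω=-0.023
apply F[15]=-0.063 → step 16: x=0.016, v=0.027, θ=-0.003, ω=-0.019
apply F[16]=-0.059 → step 17: x=0.017, v=0.025, θ=-0.004, ω=-0.015
apply F[17]=-0.058 → step 18: x=0.017, v=0.024, θ=-0.004, ω=-0.012
apply F[18]=-0.054 → step 19: x=0.018, v=0.022, θ=-0.004, ω=-0.009
apply F[19]=-0.053 → step 20: x=0.018, v=0.020, θ=-0.004, ω=-0.006
apply F[20]=-0.050 → step 21: x=0.019, v=0.019, θ=-0.004, ω=-0.004
apply F[21]=-0.049 → step 22: x=0.019, v=0.017, θ=-0.004, ω=-0.003
apply F[22]=-0.047 → step 23: x=0.019, v=0.016, θ=-0.004, ω=-0.001
apply F[23]=-0.044 → step 24: x=0.019, v=0.015, θ=-0.004, ω=0.000
Max |angle| over trajectory = 0.028 rad; bound = 0.064 → within bound.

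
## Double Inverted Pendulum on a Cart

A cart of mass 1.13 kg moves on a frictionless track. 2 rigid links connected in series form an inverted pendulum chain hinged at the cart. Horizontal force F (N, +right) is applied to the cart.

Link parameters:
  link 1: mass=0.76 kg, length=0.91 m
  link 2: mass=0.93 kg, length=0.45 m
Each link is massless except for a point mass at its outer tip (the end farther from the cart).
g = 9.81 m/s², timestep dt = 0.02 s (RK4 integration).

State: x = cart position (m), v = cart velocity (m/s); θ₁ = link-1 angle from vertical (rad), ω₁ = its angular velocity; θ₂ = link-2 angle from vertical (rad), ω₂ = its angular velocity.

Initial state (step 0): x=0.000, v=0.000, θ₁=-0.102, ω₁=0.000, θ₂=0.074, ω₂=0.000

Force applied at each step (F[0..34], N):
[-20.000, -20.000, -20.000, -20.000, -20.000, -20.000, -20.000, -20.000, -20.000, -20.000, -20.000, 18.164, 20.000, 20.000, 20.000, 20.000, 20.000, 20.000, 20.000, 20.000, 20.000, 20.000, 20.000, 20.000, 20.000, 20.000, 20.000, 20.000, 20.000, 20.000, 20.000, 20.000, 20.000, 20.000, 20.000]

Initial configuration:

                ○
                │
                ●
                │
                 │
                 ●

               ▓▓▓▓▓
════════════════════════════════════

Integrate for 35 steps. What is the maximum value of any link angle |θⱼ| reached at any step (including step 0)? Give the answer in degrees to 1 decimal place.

Answer: 117.6°

Derivation:
apply F[0]=-20.000 → step 1: x=-0.003, v=-0.321, θ₁=-0.099, ω₁=0.278, θ₂=0.076, ω₂=0.189
apply F[1]=-20.000 → step 2: x=-0.013, v=-0.644, θ₁=-0.091, ω₁=0.563, θ₂=0.082, ω₂=0.373
apply F[2]=-20.000 → step 3: x=-0.029, v=-0.972, θ₁=-0.077, ω₁=0.858, θ₂=0.091, ω₂=0.544
apply F[3]=-20.000 → step 4: x=-0.052, v=-1.307, θ₁=-0.056, ω₁=1.169, θ₂=0.103, ω₂=0.699
apply F[4]=-20.000 → step 5: x=-0.081, v=-1.650, θ₁=-0.030, ω₁=1.502, θ₂=0.118, ω₂=0.828
apply F[5]=-20.000 → step 6: x=-0.118, v=-2.001, θ₁=0.004, ω₁=1.859, θ₂=0.136, ω₂=0.927
apply F[6]=-20.000 → step 7: x=-0.161, v=-2.358, θ₁=0.045, ω₁=2.240, θ₂=0.155, ω₂=0.990
apply F[7]=-20.000 → step 8: x=-0.212, v=-2.718, θ₁=0.094, ω₁=2.642, θ₂=0.175, ω₂=1.018
apply F[8]=-20.000 → step 9: x=-0.270, v=-3.071, θ₁=0.151, ω₁=3.053, θ₂=0.196, ω₂=1.019
apply F[9]=-20.000 → step 10: x=-0.335, v=-3.407, θ₁=0.216, ω₁=3.457, θ₂=0.216, ω₂=1.012
apply F[10]=-20.000 → step 11: x=-0.406, v=-3.711, θ₁=0.289, ω₁=3.829, θ₂=0.237, ω₂=1.030
apply F[11]=+18.164 → step 12: x=-0.477, v=-3.404, θ₁=0.363, ω₁=3.581, θ₂=0.257, ω₂=1.018
apply F[12]=+20.000 → step 13: x=-0.542, v=-3.094, θ₁=0.432, ω₁=3.363, θ₂=0.277, ω₂=0.969
apply F[13]=+20.000 → step 14: x=-0.601, v=-2.807, θ₁=0.498, ω₁=3.201, θ₂=0.296, ω₂=0.880
apply F[14]=+20.000 → step 15: x=-0.655, v=-2.539, θ₁=0.560, ω₁=3.089, θ₂=0.312, ω₂=0.754
apply F[15]=+20.000 → step 16: x=-0.703, v=-2.286, θ₁=0.621, ω₁=3.020, θ₂=0.325, ω₂=0.593
apply F[16]=+20.000 → step 17: x=-0.746, v=-2.044, θ₁=0.681, ω₁=2.988, θ₂=0.335, ω₂=0.401
apply F[17]=+20.000 → step 18: x=-0.785, v=-1.808, θ₁=0.741, ω₁=2.986, θ₂=0.341, ω₂=0.184
apply F[18]=+20.000 → step 19: x=-0.818, v=-1.574, θ₁=0.801, ω₁=3.011, θ₂=0.343, ω₂=-0.053
apply F[19]=+20.000 → step 20: x=-0.848, v=-1.340, θ₁=0.862, ω₁=3.057, θ₂=0.339, ω₂=-0.304
apply F[20]=+20.000 → step 21: x=-0.872, v=-1.102, θ₁=0.923, ω₁=3.121, θ₂=0.330, ω₂=-0.565
apply F[21]=+20.000 → step 22: x=-0.892, v=-0.858, θ₁=0.987, ω₁=3.198, θ₂=0.317, ω₂=-0.828
apply F[22]=+20.000 → step 23: x=-0.906, v=-0.607, θ₁=1.051, ω₁=3.287, θ₂=0.297, ω₂=-1.087
apply F[23]=+20.000 → step 24: x=-0.916, v=-0.346, θ₁=1.118, ω₁=3.385, θ₂=0.273, ω₂=-1.337
apply F[24]=+20.000 → step 25: x=-0.920, v=-0.075, θ₁=1.187, ω₁=3.492, θ₂=0.244, ω₂=-1.570
apply F[25]=+20.000 → step 26: x=-0.919, v=0.207, θ₁=1.258, ω₁=3.607, θ₂=0.210, ω₂=-1.782
apply F[26]=+20.000 → step 27: x=-0.912, v=0.501, θ₁=1.331, ω₁=3.733, θ₂=0.173, ω₂=-1.967
apply F[27]=+20.000 → step 28: x=-0.899, v=0.806, θ₁=1.407, ω₁=3.870, θ₂=0.132, ω₂=-2.120
apply F[28]=+20.000 → step 29: x=-0.879, v=1.125, θ₁=1.486, ω₁=4.023, θ₂=0.088, ω₂=-2.235
apply F[29]=+20.000 → step 30: x=-0.854, v=1.458, θ₁=1.568, ω₁=4.196, θ₂=0.043, ω₂=-2.304
apply F[30]=+20.000 → step 31: x=-0.821, v=1.807, θ₁=1.654, ω₁=4.398, θ₂=-0.003, ω₂=-2.318
apply F[31]=+20.000 → step 32: x=-0.781, v=2.178, θ₁=1.744, ω₁=4.638, θ₂=-0.049, ω₂=-2.264
apply F[32]=+20.000 → step 33: x=-0.734, v=2.576, θ₁=1.840, ω₁=4.931, θ₂=-0.093, ω₂=-2.121
apply F[33]=+20.000 → step 34: x=-0.678, v=3.011, θ₁=1.942, ω₁=5.296, θ₂=-0.134, ω₂=-1.865
apply F[34]=+20.000 → step 35: x=-0.613, v=3.500, θ₁=2.053, ω₁=5.763, θ₂=-0.167, ω₂=-1.456
Max |angle| over trajectory = 2.053 rad = 117.6°.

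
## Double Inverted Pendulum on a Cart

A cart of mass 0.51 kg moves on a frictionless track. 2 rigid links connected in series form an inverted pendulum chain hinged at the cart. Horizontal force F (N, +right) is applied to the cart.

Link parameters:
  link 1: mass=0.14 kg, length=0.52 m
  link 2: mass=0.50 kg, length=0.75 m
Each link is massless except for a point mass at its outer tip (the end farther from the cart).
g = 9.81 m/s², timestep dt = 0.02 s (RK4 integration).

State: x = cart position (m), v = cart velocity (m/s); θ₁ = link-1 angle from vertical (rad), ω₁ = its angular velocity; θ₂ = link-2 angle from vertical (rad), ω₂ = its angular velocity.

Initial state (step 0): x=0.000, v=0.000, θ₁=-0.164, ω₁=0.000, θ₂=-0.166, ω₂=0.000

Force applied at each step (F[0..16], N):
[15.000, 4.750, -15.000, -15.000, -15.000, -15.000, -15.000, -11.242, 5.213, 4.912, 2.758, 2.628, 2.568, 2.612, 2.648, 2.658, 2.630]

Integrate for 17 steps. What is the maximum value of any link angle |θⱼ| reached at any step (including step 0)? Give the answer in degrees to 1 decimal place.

apply F[0]=+15.000 → step 1: x=0.006, v=0.606, θ₁=-0.176, ω₁=-1.214, θ₂=-0.166, ω₂=0.001
apply F[1]=+4.750 → step 2: x=0.020, v=0.823, θ₁=-0.205, ω₁=-1.715, θ₂=-0.166, ω₂=0.019
apply F[2]=-15.000 → step 3: x=0.032, v=0.312, θ₁=-0.232, ω₁=-0.944, θ₂=-0.165, ω₂=0.113
apply F[3]=-15.000 → step 4: x=0.033, v=-0.188, θ₁=-0.244, ω₁=-0.254, θ₂=-0.161, ω₂=0.251
apply F[4]=-15.000 → step 5: x=0.024, v=-0.685, θ₁=-0.242, ω₁=0.406, θ₂=-0.154, ω₂=0.409
apply F[5]=-15.000 → step 6: x=0.005, v=-1.187, θ₁=-0.227, ω₁=1.086, θ₂=-0.145, ω₂=0.561
apply F[6]=-15.000 → step 7: x=-0.023, v=-1.704, θ₁=-0.198, ω₁=1.839, θ₂=-0.132, ω₂=0.685
apply F[7]=-11.242 → step 8: x=-0.061, v=-2.099, θ₁=-0.156, ω₁=2.444, θ₂=-0.118, ω₂=0.752
apply F[8]=+5.213 → step 9: x=-0.101, v=-1.876, θ₁=-0.112, ω₁=1.955, θ₂=-0.103, ω₂=0.767
apply F[9]=+4.912 → step 10: x=-0.137, v=-1.668, θ₁=-0.077, ω₁=1.521, θ₂=-0.087, ω₂=0.765
apply F[10]=+2.758 → step 11: x=-0.169, v=-1.547, θ₁=-0.049, ω₁=1.285, θ₂=-0.072, ω₂=0.748
apply F[11]=+2.628 → step 12: x=-0.199, v=-1.436, θ₁=-0.025, ω₁=1.090, θ₂=-0.057, ω₂=0.720
apply F[12]=+2.568 → step 13: x=-0.226, v=-1.332, θ₁=-0.005, ω₁=0.927, θ₂=-0.043, ω₂=0.681
apply F[13]=+2.612 → step 14: x=-0.252, v=-1.231, θ₁=0.012, ω₁=0.783, θ₂=-0.030, ω₂=0.636
apply F[14]=+2.648 → step 15: x=-0.275, v=-1.131, θ₁=0.026, ω₁=0.655, θ₂=-0.018, ω₂=0.587
apply F[15]=+2.658 → step 16: x=-0.297, v=-1.035, θ₁=0.038, ω₁=0.539, θ₂=-0.007, ω₂=0.535
apply F[16]=+2.630 → step 17: x=-0.317, v=-0.942, θ₁=0.048, ω₁=0.437, θ₂=0.004, ω₂=0.483
Max |angle| over trajectory = 0.244 rad = 14.0°.

Answer: 14.0°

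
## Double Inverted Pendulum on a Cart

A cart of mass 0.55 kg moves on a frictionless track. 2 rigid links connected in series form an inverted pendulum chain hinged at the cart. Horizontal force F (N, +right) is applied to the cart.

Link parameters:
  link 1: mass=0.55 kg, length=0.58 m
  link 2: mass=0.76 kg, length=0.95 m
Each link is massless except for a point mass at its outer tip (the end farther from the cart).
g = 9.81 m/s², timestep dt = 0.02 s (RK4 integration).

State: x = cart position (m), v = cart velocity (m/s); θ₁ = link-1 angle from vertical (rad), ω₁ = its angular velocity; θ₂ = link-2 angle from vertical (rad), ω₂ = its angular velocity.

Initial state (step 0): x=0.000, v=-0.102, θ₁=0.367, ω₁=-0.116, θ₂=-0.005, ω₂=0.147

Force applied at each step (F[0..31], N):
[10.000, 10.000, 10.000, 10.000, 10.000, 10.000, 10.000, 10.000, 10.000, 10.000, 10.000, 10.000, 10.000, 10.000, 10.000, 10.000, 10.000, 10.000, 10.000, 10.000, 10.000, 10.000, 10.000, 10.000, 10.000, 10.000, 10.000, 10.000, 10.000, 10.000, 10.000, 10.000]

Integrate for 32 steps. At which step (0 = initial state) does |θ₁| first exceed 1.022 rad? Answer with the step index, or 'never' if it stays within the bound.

apply F[0]=+10.000 → step 1: x=-0.000, v=0.082, θ₁=0.365, ω₁=-0.122, θ₂=-0.004, ω₂=-0.044
apply F[1]=+10.000 → step 2: x=0.003, v=0.267, θ₁=0.362, ω₁=-0.131, θ₂=-0.007, ω₂=-0.235
apply F[2]=+10.000 → step 3: x=0.010, v=0.454, θ₁=0.359, ω₁=-0.145, θ₂=-0.013, ω₂=-0.425
apply F[3]=+10.000 → step 4: x=0.021, v=0.644, θ₁=0.356, ω₁=-0.166, θ₂=-0.024, ω₂=-0.617
apply F[4]=+10.000 → step 5: x=0.036, v=0.838, θ₁=0.353, ω₁=-0.195, θ₂=-0.038, ω₂=-0.811
apply F[5]=+10.000 → step 6: x=0.055, v=1.036, θ₁=0.348, ω₁=-0.235, θ₂=-0.056, ω₂=-1.006
apply F[6]=+10.000 → step 7: x=0.078, v=1.241, θ₁=0.343, ω₁=-0.289, θ₂=-0.078, ω₂=-1.205
apply F[7]=+10.000 → step 8: x=0.105, v=1.453, θ₁=0.337, ω₁=-0.361, θ₂=-0.104, ω₂=-1.405
apply F[8]=+10.000 → step 9: x=0.136, v=1.673, θ₁=0.329, ω₁=-0.456, θ₂=-0.135, ω₂=-1.607
apply F[9]=+10.000 → step 10: x=0.172, v=1.903, θ₁=0.318, ω₁=-0.578, θ₂=-0.169, ω₂=-1.809
apply F[10]=+10.000 → step 11: x=0.212, v=2.144, θ₁=0.305, ω₁=-0.736, θ₂=-0.207, ω₂=-2.010
apply F[11]=+10.000 → step 12: x=0.258, v=2.398, θ₁=0.289, ω₁=-0.936, θ₂=-0.249, ω₂=-2.207
apply F[12]=+10.000 → step 13: x=0.308, v=2.667, θ₁=0.267, ω₁=-1.188, θ₂=-0.295, ω₂=-2.397
apply F[13]=+10.000 → step 14: x=0.364, v=2.952, θ₁=0.241, ω₁=-1.501, θ₂=-0.345, ω₂=-2.574
apply F[14]=+10.000 → step 15: x=0.426, v=3.256, θ₁=0.207, ω₁=-1.887, θ₂=-0.398, ω₂=-2.733
apply F[15]=+10.000 → step 16: x=0.495, v=3.580, θ₁=0.165, ω₁=-2.359, θ₂=-0.454, ω₂=-2.861
apply F[16]=+10.000 → step 17: x=0.570, v=3.924, θ₁=0.112, ω₁=-2.928, θ₂=-0.512, ω₂=-2.946
apply F[17]=+10.000 → step 18: x=0.652, v=4.284, θ₁=0.047, ω₁=-3.599, θ₂=-0.571, ω₂=-2.968
apply F[18]=+10.000 → step 19: x=0.741, v=4.648, θ₁=-0.033, ω₁=-4.366, θ₂=-0.630, ω₂=-2.906
apply F[19]=+10.000 → step 20: x=0.837, v=4.987, θ₁=-0.128, ω₁=-5.190, θ₂=-0.687, ω₂=-2.741
apply F[20]=+10.000 → step 21: x=0.940, v=5.257, θ₁=-0.240, ω₁=-5.995, θ₂=-0.739, ω₂=-2.475
apply F[21]=+10.000 → step 22: x=1.047, v=5.409, θ₁=-0.367, ω₁=-6.671, θ₂=-0.785, ω₂=-2.145
apply F[22]=+10.000 → step 23: x=1.155, v=5.414, θ₁=-0.506, ω₁=-7.136, θ₂=-0.825, ω₂=-1.824
apply F[23]=+10.000 → step 24: x=1.263, v=5.290, θ₁=-0.651, ω₁=-7.381, θ₂=-0.859, ω₂=-1.578
apply F[24]=+10.000 → step 25: x=1.366, v=5.077, θ₁=-0.800, ω₁=-7.466, θ₂=-0.889, ω₂=-1.442
apply F[25]=+10.000 → step 26: x=1.465, v=4.816, θ₁=-0.949, ω₁=-7.463, θ₂=-0.917, ω₂=-1.417
apply F[26]=+10.000 → step 27: x=1.559, v=4.533, θ₁=-1.098, ω₁=-7.426, θ₂=-0.946, ω₂=-1.489
apply F[27]=+10.000 → step 28: x=1.647, v=4.241, θ₁=-1.246, ω₁=-7.387, θ₂=-0.978, ω₂=-1.646
apply F[28]=+10.000 → step 29: x=1.729, v=3.944, θ₁=-1.394, ω₁=-7.363, θ₂=-1.013, ω₂=-1.875
apply F[29]=+10.000 → step 30: x=1.804, v=3.644, θ₁=-1.541, ω₁=-7.358, θ₂=-1.053, ω₂=-2.171
apply F[30]=+10.000 → step 31: x=1.874, v=3.338, θ₁=-1.688, ω₁=-7.370, θ₂=-1.100, ω₂=-2.533
apply F[31]=+10.000 → step 32: x=1.938, v=3.026, θ₁=-1.836, ω₁=-7.390, θ₂=-1.155, ω₂=-2.964
|θ₁| = 1.098 > 1.022 first at step 27.

Answer: 27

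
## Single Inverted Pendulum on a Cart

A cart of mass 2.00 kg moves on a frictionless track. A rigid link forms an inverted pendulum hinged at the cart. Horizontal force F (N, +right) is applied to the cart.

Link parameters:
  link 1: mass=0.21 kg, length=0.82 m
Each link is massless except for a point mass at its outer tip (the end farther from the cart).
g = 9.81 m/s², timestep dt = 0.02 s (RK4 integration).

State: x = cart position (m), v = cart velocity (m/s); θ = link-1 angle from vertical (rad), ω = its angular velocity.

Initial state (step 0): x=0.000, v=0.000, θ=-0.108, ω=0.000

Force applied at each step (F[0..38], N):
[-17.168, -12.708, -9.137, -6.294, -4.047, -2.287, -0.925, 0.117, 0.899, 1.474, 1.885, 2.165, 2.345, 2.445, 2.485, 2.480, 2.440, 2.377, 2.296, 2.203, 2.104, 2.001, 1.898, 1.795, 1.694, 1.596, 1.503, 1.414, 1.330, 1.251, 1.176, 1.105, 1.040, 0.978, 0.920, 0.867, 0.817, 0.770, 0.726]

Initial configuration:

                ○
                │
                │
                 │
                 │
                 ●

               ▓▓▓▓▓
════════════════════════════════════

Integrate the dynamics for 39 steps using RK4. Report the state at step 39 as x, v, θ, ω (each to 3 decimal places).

Answer: x=-0.197, v=-0.015, θ=0.027, ω=-0.033

Derivation:
apply F[0]=-17.168 → step 1: x=-0.002, v=-0.169, θ=-0.106, ω=0.180
apply F[1]=-12.708 → step 2: x=-0.006, v=-0.294, θ=-0.101, ω=0.306
apply F[2]=-9.137 → step 3: x=-0.013, v=-0.383, θ=-0.094, ω=0.391
apply F[3]=-6.294 → step 4: x=-0.021, v=-0.444, θ=-0.086, ω=0.444
apply F[4]=-4.047 → step 5: x=-0.031, v=-0.483, θ=-0.077, ω=0.471
apply F[5]=-2.287 → step 6: x=-0.041, v=-0.505, θ=-0.067, ω=0.480
apply F[6]=-0.925 → step 7: x=-0.051, v=-0.513, θ=-0.058, ω=0.475
apply F[7]=+0.117 → step 8: x=-0.061, v=-0.510, θ=-0.048, ω=0.460
apply F[8]=+0.899 → step 9: x=-0.071, v=-0.501, θ=-0.040, ω=0.437
apply F[9]=+1.474 → step 10: x=-0.081, v=-0.485, θ=-0.031, ω=0.410
apply F[10]=+1.885 → step 11: x=-0.090, v=-0.466, θ=-0.023, ω=0.380
apply F[11]=+2.165 → step 12: x=-0.100, v=-0.444, θ=-0.016, ω=0.348
apply F[12]=+2.345 → step 13: x=-0.108, v=-0.420, θ=-0.009, ω=0.316
apply F[13]=+2.445 → step 14: x=-0.116, v=-0.395, θ=-0.003, ω=0.285
apply F[14]=+2.485 → step 15: x=-0.124, v=-0.370, θ=0.002, ω=0.254
apply F[15]=+2.480 → step 16: x=-0.131, v=-0.346, θ=0.007, ω=0.225
apply F[16]=+2.440 → step 17: x=-0.138, v=-0.322, θ=0.011, ω=0.198
apply F[17]=+2.377 → step 18: x=-0.144, v=-0.298, θ=0.015, ω=0.172
apply F[18]=+2.296 → step 19: x=-0.150, v=-0.275, θ=0.018, ω=0.149
apply F[19]=+2.203 → step 20: x=-0.155, v=-0.254, θ=0.021, ω=0.127
apply F[20]=+2.104 → step 21: x=-0.160, v=-0.233, θ=0.023, ω=0.107
apply F[21]=+2.001 → step 22: x=-0.164, v=-0.214, θ=0.025, ω=0.089
apply F[22]=+1.898 → step 23: x=-0.168, v=-0.195, θ=0.027, ω=0.073
apply F[23]=+1.795 → step 24: x=-0.172, v=-0.178, θ=0.028, ω=0.058
apply F[24]=+1.694 → step 25: x=-0.176, v=-0.162, θ=0.029, ω=0.045
apply F[25]=+1.596 → step 26: x=-0.179, v=-0.146, θ=0.030, ω=0.033
apply F[26]=+1.503 → step 27: x=-0.181, v=-0.132, θ=0.030, ω=0.023
apply F[27]=+1.414 → step 28: x=-0.184, v=-0.118, θ=0.031, ω=0.014
apply F[28]=+1.330 → step 29: x=-0.186, v=-0.106, θ=0.031, ω=0.006
apply F[29]=+1.251 → step 30: x=-0.188, v=-0.094, θ=0.031, ω=-0.001
apply F[30]=+1.176 → step 31: x=-0.190, v=-0.083, θ=0.031, ω=-0.007
apply F[31]=+1.105 → step 32: x=-0.191, v=-0.072, θ=0.031, ω=-0.013
apply F[32]=+1.040 → step 33: x=-0.193, v=-0.062, θ=0.030, ω=-0.017
apply F[33]=+0.978 → step 34: x=-0.194, v=-0.053, θ=0.030, ω=-0.021
apply F[34]=+0.920 → step 35: x=-0.195, v=-0.045, θ=0.030, ω=-0.024
apply F[35]=+0.867 → step 36: x=-0.196, v=-0.037, θ=0.029, ω=-0.027
apply F[36]=+0.817 → step 37: x=-0.196, v=-0.029, θ=0.029, ω=-0.030
apply F[37]=+0.770 → step 38: x=-0.197, v=-0.022, θ=0.028, ω=-0.032
apply F[38]=+0.726 → step 39: x=-0.197, v=-0.015, θ=0.027, ω=-0.033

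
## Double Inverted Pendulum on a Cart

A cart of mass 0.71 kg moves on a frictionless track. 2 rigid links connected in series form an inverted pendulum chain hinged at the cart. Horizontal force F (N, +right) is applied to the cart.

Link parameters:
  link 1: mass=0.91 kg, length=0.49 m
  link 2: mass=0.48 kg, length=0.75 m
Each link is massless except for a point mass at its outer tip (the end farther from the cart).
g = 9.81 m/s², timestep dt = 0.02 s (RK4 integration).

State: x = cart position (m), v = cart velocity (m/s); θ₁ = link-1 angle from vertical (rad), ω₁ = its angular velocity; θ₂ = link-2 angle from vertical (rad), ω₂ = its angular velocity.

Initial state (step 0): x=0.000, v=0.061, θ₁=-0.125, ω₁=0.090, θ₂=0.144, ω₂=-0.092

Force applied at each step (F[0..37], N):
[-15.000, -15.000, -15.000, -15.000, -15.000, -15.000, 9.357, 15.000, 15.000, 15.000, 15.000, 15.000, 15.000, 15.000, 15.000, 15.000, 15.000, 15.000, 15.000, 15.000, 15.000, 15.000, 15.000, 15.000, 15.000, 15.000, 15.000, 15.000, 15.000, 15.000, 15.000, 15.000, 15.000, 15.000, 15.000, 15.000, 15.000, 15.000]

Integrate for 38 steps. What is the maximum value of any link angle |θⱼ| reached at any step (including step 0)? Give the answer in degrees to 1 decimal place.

Answer: 179.9°

Derivation:
apply F[0]=-15.000 → step 1: x=-0.002, v=-0.307, θ₁=-0.117, ω₁=0.724, θ₂=0.143, ω₂=0.031
apply F[1]=-15.000 → step 2: x=-0.012, v=-0.684, θ₁=-0.096, ω₁=1.389, θ₂=0.145, ω₂=0.141
apply F[2]=-15.000 → step 3: x=-0.030, v=-1.076, θ₁=-0.061, ω₁=2.111, θ₂=0.149, ω₂=0.228
apply F[3]=-15.000 → step 4: x=-0.056, v=-1.488, θ₁=-0.011, ω₁=2.906, θ₂=0.154, ω₂=0.284
apply F[4]=-15.000 → step 5: x=-0.090, v=-1.913, θ₁=0.056, ω₁=3.770, θ₂=0.160, ω₂=0.306
apply F[5]=-15.000 → step 6: x=-0.132, v=-2.330, θ₁=0.140, ω₁=4.656, θ₂=0.166, ω₂=0.305
apply F[6]=+9.357 → step 7: x=-0.176, v=-2.083, θ₁=0.229, ω₁=4.236, θ₂=0.172, ω₂=0.303
apply F[7]=+15.000 → step 8: x=-0.214, v=-1.729, θ₁=0.308, ω₁=3.659, θ₂=0.178, ω₂=0.278
apply F[8]=+15.000 → step 9: x=-0.246, v=-1.419, θ₁=0.376, ω₁=3.226, θ₂=0.183, ω₂=0.221
apply F[9]=+15.000 → step 10: x=-0.271, v=-1.145, θ₁=0.437, ω₁=2.916, θ₂=0.187, ω₂=0.135
apply F[10]=+15.000 → step 11: x=-0.291, v=-0.898, θ₁=0.493, ω₁=2.704, θ₂=0.188, ω₂=0.023
apply F[11]=+15.000 → step 12: x=-0.307, v=-0.673, θ₁=0.546, ω₁=2.571, θ₂=0.188, ω₂=-0.111
apply F[12]=+15.000 → step 13: x=-0.318, v=-0.463, θ₁=0.597, ω₁=2.502, θ₂=0.184, ω₂=-0.265
apply F[13]=+15.000 → step 14: x=-0.326, v=-0.263, θ₁=0.646, ω₁=2.484, θ₂=0.177, ω₂=-0.435
apply F[14]=+15.000 → step 15: x=-0.329, v=-0.070, θ₁=0.696, ω₁=2.509, θ₂=0.166, ω₂=-0.619
apply F[15]=+15.000 → step 16: x=-0.329, v=0.119, θ₁=0.747, ω₁=2.568, θ₂=0.152, ω₂=-0.814
apply F[16]=+15.000 → step 17: x=-0.324, v=0.308, θ₁=0.799, ω₁=2.653, θ₂=0.134, ω₂=-1.019
apply F[17]=+15.000 → step 18: x=-0.316, v=0.499, θ₁=0.853, ω₁=2.761, θ₂=0.111, ω₂=-1.231
apply F[18]=+15.000 → step 19: x=-0.304, v=0.694, θ₁=0.910, ω₁=2.884, θ₂=0.084, ω₂=-1.448
apply F[19]=+15.000 → step 20: x=-0.288, v=0.894, θ₁=0.969, ω₁=3.021, θ₂=0.053, ω₂=-1.667
apply F[20]=+15.000 → step 21: x=-0.269, v=1.101, θ₁=1.031, ω₁=3.168, θ₂=0.018, ω₂=-1.885
apply F[21]=+15.000 → step 22: x=-0.244, v=1.316, θ₁=1.096, ω₁=3.323, θ₂=-0.022, ω₂=-2.101
apply F[22]=+15.000 → step 23: x=-0.216, v=1.540, θ₁=1.164, ω₁=3.485, θ₂=-0.066, ω₂=-2.312
apply F[23]=+15.000 → step 24: x=-0.183, v=1.773, θ₁=1.235, ω₁=3.657, θ₂=-0.115, ω₂=-2.516
apply F[24]=+15.000 → step 25: x=-0.145, v=2.015, θ₁=1.310, ω₁=3.839, θ₂=-0.167, ω₂=-2.709
apply F[25]=+15.000 → step 26: x=-0.102, v=2.267, θ₁=1.389, ω₁=4.036, θ₂=-0.223, ω₂=-2.891
apply F[26]=+15.000 → step 27: x=-0.054, v=2.530, θ₁=1.472, ω₁=4.255, θ₂=-0.282, ω₂=-3.057
apply F[27]=+15.000 → step 28: x=-0.001, v=2.806, θ₁=1.559, ω₁=4.503, θ₂=-0.345, ω₂=-3.205
apply F[28]=+15.000 → step 29: x=0.058, v=3.099, θ₁=1.652, ω₁=4.794, θ₂=-0.410, ω₂=-3.329
apply F[29]=+15.000 → step 30: x=0.123, v=3.413, θ₁=1.751, ω₁=5.147, θ₂=-0.478, ω₂=-3.424
apply F[30]=+15.000 → step 31: x=0.195, v=3.759, θ₁=1.858, ω₁=5.586, θ₂=-0.547, ω₂=-3.485
apply F[31]=+15.000 → step 32: x=0.274, v=4.153, θ₁=1.976, ω₁=6.150, θ₂=-0.617, ω₂=-3.504
apply F[32]=+15.000 → step 33: x=0.362, v=4.622, θ₁=2.106, ω₁=6.895, θ₂=-0.687, ω₂=-3.482
apply F[33]=+15.000 → step 34: x=0.460, v=5.208, θ₁=2.253, ω₁=7.901, θ₂=-0.756, ω₂=-3.436
apply F[34]=+15.000 → step 35: x=0.571, v=5.972, θ₁=2.424, ω₁=9.271, θ₂=-0.825, ω₂=-3.436
apply F[35]=+15.000 → step 36: x=0.700, v=6.967, θ₁=2.627, ω₁=11.056, θ₂=-0.895, ω₂=-3.701
apply F[36]=+15.000 → step 37: x=0.851, v=8.092, θ₁=2.867, ω₁=12.966, θ₂=-0.978, ω₂=-4.712
apply F[37]=+15.000 → step 38: x=1.021, v=8.873, θ₁=3.140, ω₁=14.170, θ₂=-1.092, ω₂=-6.864
Max |angle| over trajectory = 3.140 rad = 179.9°.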